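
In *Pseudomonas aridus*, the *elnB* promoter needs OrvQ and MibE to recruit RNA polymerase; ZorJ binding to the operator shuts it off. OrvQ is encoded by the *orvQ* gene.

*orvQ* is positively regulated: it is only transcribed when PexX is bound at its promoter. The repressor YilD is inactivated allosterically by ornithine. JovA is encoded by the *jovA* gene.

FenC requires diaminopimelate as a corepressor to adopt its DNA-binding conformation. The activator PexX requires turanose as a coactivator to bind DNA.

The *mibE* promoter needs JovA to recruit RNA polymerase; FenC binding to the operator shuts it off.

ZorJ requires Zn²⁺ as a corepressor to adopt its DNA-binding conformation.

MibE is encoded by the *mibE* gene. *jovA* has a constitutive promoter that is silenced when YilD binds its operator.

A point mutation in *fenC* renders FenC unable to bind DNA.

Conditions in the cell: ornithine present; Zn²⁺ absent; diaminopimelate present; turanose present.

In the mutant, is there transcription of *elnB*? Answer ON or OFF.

Turanose is present, so PexX is active.
No repressor is bound and PexX is active, so *orvQ* is transcribed.
So OrvQ is produced and active.
Zn²⁺ is absent, so ZorJ is inactive.
Ornithine is present, so YilD is inactive.
With no repressor bound, *jovA* is transcribed.
So JovA is produced and active.
FenC is non-functional in this strain, so it has no effect.
No repressor is bound and JovA is active, so *mibE* is transcribed.
So MibE is produced and active.
No repressor is bound and OrvQ and MibE are active, so *elnB* is transcribed.

ON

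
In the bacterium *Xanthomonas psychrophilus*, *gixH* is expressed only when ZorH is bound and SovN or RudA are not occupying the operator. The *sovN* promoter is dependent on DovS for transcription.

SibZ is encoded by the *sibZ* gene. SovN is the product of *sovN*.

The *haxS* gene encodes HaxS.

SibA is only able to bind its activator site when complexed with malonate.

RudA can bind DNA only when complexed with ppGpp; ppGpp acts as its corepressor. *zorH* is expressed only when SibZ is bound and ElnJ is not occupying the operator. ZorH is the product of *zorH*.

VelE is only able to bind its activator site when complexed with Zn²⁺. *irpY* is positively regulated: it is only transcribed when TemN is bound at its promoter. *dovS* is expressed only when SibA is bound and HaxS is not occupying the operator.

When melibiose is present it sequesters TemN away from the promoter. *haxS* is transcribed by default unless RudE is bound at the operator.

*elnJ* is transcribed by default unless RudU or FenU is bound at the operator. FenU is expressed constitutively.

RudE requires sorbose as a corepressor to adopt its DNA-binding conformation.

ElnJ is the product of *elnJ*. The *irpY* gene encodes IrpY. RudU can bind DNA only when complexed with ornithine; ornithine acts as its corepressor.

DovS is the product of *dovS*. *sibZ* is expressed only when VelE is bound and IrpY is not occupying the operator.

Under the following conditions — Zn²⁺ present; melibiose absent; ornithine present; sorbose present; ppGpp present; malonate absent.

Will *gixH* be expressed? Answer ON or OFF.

Sorbose is present, so RudE is active.
With repressor RudE bound, *haxS* is not transcribed.
So HaxS is not produced.
Malonate is absent, so SibA is inactive.
Required activator SibA is absent, so *dovS* is not transcribed.
So DovS is not produced.
Required activator DovS is absent, so *sovN* is not transcribed.
So SovN is not produced.
ppGpp is present, so RudA is active.
Ornithine is present, so RudU is active.
FenU is produced constitutively and is active.
With repressor RudU bound, *elnJ* is not transcribed.
So ElnJ is not produced.
Melibiose is absent, so TemN is active.
No repressor is bound and TemN is active, so *irpY* is transcribed.
So IrpY is produced and active.
Zn²⁺ is present, so VelE is active.
With repressor IrpY bound, *sibZ* is not transcribed.
So SibZ is not produced.
Required activator SibZ is absent, so *zorH* is not transcribed.
So ZorH is not produced.
With repressor RudA bound, *gixH* is not transcribed.

OFF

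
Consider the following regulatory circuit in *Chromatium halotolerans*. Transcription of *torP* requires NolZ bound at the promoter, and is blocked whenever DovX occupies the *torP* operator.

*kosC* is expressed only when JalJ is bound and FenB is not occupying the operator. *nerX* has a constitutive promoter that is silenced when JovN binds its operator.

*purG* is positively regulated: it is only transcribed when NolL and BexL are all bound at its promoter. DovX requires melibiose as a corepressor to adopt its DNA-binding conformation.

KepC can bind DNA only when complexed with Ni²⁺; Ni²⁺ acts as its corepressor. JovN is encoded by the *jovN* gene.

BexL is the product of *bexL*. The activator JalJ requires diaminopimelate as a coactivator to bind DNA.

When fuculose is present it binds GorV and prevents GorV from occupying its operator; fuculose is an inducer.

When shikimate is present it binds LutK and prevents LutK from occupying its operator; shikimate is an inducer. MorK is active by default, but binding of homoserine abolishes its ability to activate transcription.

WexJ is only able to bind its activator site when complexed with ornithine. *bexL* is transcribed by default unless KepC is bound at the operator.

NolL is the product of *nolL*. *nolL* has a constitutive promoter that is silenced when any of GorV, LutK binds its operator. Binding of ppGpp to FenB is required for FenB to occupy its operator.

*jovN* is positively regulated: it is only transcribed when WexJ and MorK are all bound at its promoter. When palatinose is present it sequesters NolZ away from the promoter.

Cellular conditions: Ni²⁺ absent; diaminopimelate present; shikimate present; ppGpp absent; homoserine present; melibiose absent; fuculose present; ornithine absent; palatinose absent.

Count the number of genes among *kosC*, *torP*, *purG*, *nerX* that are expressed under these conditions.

ppGpp is absent, so FenB is inactive.
Diaminopimelate is present, so JalJ is active.
No repressor is bound and JalJ is active, so *kosC* is transcribed.
→ *kosC* is ON.
Melibiose is absent, so DovX is inactive.
Palatinose is absent, so NolZ is active.
No repressor is bound and NolZ is active, so *torP* is transcribed.
→ *torP* is ON.
Fuculose is present, so GorV is inactive.
Shikimate is present, so LutK is inactive.
With no repressor bound, *nolL* is transcribed.
So NolL is produced and active.
Ni²⁺ is absent, so KepC is inactive.
With no repressor bound, *bexL* is transcribed.
So BexL is produced and active.
No repressor is bound and NolL and BexL are active, so *purG* is transcribed.
→ *purG* is ON.
Ornithine is absent, so WexJ is inactive.
Homoserine is present, so MorK is inactive.
Required activator WexJ is absent, so *jovN* is not transcribed.
So JovN is not produced.
With no repressor bound, *nerX* is transcribed.
→ *nerX* is ON.
4 of the 4 genes are transcribed.

4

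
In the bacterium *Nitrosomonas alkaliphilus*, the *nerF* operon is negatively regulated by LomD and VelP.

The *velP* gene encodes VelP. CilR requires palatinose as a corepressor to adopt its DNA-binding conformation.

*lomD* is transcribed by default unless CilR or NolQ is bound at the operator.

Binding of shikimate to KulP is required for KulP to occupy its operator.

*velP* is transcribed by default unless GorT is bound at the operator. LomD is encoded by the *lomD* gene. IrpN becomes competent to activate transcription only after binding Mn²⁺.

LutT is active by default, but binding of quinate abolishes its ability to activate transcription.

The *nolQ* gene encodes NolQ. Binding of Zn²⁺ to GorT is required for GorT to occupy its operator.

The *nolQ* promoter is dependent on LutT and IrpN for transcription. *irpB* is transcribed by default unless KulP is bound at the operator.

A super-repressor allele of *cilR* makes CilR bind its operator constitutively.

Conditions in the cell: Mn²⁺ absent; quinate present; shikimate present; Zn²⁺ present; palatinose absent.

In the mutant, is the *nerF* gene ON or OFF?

ON

CilR is constitutively active in this strain.
Quinate is present, so LutT is inactive.
Mn²⁺ is absent, so IrpN is inactive.
Required activator LutT is absent, so *nolQ* is not transcribed.
So NolQ is not produced.
With repressor CilR bound, *lomD* is not transcribed.
So LomD is not produced.
Zn²⁺ is present, so GorT is active.
With repressor GorT bound, *velP* is not transcribed.
So VelP is not produced.
With no repressor bound, *nerF* is transcribed.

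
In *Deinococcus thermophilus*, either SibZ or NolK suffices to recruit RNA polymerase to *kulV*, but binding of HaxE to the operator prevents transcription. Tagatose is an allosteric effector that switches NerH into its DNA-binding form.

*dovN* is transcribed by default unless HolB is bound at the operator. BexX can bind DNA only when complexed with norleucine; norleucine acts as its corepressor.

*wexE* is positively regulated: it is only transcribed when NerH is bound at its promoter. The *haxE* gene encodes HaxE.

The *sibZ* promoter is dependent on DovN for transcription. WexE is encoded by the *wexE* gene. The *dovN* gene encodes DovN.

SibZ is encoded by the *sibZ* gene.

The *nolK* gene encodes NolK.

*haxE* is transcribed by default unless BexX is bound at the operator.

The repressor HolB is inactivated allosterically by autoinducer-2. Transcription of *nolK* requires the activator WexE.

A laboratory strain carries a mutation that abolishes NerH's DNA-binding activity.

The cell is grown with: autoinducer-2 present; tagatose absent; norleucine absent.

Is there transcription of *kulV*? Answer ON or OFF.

Norleucine is absent, so BexX is inactive.
With no repressor bound, *haxE* is transcribed.
So HaxE is produced and active.
Autoinducer-2 is present, so HolB is inactive.
With no repressor bound, *dovN* is transcribed.
So DovN is produced and active.
No repressor is bound and DovN is active, so *sibZ* is transcribed.
So SibZ is produced and active.
NerH is non-functional in this strain, so it has no effect.
Required activator NerH is absent, so *wexE* is not transcribed.
So WexE is not produced.
Required activator WexE is absent, so *nolK* is not transcribed.
So NolK is not produced.
With repressor HaxE bound, *kulV* is not transcribed.

OFF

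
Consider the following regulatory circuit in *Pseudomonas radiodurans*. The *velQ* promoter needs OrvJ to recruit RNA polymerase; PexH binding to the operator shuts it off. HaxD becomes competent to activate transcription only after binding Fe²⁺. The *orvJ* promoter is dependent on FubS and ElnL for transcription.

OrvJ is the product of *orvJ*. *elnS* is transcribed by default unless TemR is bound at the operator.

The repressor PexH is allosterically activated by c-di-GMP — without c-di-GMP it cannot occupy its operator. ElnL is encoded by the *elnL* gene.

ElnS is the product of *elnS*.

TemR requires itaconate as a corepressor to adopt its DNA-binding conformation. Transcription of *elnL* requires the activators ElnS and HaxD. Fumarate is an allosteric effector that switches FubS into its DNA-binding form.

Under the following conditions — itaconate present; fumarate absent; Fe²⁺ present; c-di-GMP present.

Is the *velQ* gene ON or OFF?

OFF

Fumarate is absent, so FubS is inactive.
Itaconate is present, so TemR is active.
With repressor TemR bound, *elnS* is not transcribed.
So ElnS is not produced.
Fe²⁺ is present, so HaxD is active.
Required activator ElnS is absent, so *elnL* is not transcribed.
So ElnL is not produced.
Required activator FubS is absent, so *orvJ* is not transcribed.
So OrvJ is not produced.
c-di-GMP is present, so PexH is active.
With repressor PexH bound, *velQ* is not transcribed.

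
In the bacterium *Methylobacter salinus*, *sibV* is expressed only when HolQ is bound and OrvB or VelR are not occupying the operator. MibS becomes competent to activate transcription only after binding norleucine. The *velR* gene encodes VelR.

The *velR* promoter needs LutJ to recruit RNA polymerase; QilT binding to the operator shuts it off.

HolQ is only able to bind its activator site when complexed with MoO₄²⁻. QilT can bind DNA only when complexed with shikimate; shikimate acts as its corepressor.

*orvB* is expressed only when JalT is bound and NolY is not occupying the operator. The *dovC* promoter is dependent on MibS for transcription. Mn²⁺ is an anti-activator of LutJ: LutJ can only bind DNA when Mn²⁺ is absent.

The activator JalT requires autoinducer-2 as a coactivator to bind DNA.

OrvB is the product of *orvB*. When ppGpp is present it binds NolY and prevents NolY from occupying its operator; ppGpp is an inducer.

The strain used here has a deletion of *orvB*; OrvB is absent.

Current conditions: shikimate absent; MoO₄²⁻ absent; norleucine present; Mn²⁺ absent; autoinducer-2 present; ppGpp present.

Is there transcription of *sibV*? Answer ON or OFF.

OFF

OrvB is non-functional in this strain, so it has no effect.
MoO₄²⁻ is absent, so HolQ is inactive.
Shikimate is absent, so QilT is inactive.
Mn²⁺ is absent, so LutJ is active.
No repressor is bound and LutJ is active, so *velR* is transcribed.
So VelR is produced and active.
With repressor VelR bound, *sibV* is not transcribed.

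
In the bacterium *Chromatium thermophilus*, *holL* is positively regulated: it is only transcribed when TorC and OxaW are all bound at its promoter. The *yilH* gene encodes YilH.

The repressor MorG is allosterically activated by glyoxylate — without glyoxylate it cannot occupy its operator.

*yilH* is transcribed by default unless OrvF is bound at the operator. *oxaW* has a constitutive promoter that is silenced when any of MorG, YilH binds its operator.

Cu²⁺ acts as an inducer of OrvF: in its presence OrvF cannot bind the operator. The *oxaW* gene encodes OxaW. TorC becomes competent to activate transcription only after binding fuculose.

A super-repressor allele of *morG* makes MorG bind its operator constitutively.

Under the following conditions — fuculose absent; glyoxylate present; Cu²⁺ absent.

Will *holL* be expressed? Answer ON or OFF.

OFF

Fuculose is absent, so TorC is inactive.
MorG is constitutively active in this strain.
Cu²⁺ is absent, so OrvF is active.
With repressor OrvF bound, *yilH* is not transcribed.
So YilH is not produced.
With repressor MorG bound, *oxaW* is not transcribed.
So OxaW is not produced.
Required activator TorC is absent, so *holL* is not transcribed.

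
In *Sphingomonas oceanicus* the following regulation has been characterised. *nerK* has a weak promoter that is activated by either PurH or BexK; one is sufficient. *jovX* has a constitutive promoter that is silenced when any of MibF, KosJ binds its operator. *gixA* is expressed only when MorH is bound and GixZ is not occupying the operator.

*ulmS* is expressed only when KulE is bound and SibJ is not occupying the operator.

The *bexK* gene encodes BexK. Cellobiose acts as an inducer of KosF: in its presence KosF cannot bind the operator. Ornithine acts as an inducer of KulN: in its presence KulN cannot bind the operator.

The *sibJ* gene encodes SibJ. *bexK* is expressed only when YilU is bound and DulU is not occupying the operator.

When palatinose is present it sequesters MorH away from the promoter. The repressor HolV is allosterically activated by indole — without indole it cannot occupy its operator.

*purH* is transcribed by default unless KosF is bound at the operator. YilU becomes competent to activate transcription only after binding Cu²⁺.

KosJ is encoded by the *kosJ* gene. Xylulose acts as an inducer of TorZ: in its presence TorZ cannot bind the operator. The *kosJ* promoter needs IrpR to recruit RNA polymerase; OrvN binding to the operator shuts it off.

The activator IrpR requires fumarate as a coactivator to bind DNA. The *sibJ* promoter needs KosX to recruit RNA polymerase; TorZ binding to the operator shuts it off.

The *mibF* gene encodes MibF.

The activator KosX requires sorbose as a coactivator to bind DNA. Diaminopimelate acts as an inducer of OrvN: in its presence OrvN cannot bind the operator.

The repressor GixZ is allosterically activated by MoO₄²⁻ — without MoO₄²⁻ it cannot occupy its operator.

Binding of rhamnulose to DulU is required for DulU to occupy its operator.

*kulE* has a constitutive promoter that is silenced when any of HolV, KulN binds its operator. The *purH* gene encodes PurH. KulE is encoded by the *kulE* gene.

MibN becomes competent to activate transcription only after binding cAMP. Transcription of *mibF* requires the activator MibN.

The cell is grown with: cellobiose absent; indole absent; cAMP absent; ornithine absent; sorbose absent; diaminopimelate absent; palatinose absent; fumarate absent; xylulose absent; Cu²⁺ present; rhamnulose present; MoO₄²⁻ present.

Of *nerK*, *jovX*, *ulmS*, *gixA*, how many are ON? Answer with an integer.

1

Cellobiose is absent, so KosF is active.
With repressor KosF bound, *purH* is not transcribed.
So PurH is not produced.
Rhamnulose is present, so DulU is active.
Cu²⁺ is present, so YilU is active.
With repressor DulU bound, *bexK* is not transcribed.
So BexK is not produced.
No activator is available at the *nerK* promoter, so *nerK* is not transcribed.
→ *nerK* is OFF.
cAMP is absent, so MibN is inactive.
Required activator MibN is absent, so *mibF* is not transcribed.
So MibF is not produced.
Fumarate is absent, so IrpR is inactive.
Diaminopimelate is absent, so OrvN is active.
With repressor OrvN bound, *kosJ* is not transcribed.
So KosJ is not produced.
With no repressor bound, *jovX* is transcribed.
→ *jovX* is ON.
Xylulose is absent, so TorZ is active.
Sorbose is absent, so KosX is inactive.
With repressor TorZ bound, *sibJ* is not transcribed.
So SibJ is not produced.
Indole is absent, so HolV is inactive.
Ornithine is absent, so KulN is active.
With repressor KulN bound, *kulE* is not transcribed.
So KulE is not produced.
Required activator KulE is absent, so *ulmS* is not transcribed.
→ *ulmS* is OFF.
Palatinose is absent, so MorH is active.
MoO₄²⁻ is present, so GixZ is active.
With repressor GixZ bound, *gixA* is not transcribed.
→ *gixA* is OFF.
1 of the 4 genes is transcribed.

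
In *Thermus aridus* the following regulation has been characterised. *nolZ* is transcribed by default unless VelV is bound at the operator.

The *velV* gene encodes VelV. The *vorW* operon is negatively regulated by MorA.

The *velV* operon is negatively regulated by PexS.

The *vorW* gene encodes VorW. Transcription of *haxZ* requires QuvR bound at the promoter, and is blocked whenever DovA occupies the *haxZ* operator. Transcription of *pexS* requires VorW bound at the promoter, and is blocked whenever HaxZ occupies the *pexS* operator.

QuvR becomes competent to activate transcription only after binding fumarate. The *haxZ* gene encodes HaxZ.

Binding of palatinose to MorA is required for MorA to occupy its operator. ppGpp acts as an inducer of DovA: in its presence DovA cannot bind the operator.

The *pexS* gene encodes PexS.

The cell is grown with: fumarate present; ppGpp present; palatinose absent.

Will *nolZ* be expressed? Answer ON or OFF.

Palatinose is absent, so MorA is inactive.
With no repressor bound, *vorW* is transcribed.
So VorW is produced and active.
ppGpp is present, so DovA is inactive.
Fumarate is present, so QuvR is active.
No repressor is bound and QuvR is active, so *haxZ* is transcribed.
So HaxZ is produced and active.
With repressor HaxZ bound, *pexS* is not transcribed.
So PexS is not produced.
With no repressor bound, *velV* is transcribed.
So VelV is produced and active.
With repressor VelV bound, *nolZ* is not transcribed.

OFF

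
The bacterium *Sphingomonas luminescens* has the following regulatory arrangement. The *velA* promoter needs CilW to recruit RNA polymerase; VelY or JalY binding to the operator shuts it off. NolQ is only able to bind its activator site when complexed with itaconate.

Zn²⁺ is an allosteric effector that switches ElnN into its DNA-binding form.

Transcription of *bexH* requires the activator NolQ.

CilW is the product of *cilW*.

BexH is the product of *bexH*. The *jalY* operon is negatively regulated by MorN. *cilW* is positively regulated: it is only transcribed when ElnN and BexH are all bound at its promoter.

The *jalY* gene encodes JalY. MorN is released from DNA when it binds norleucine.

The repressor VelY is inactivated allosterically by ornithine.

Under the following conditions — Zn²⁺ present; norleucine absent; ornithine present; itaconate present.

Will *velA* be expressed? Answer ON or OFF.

ON

Zn²⁺ is present, so ElnN is active.
Itaconate is present, so NolQ is active.
No repressor is bound and NolQ is active, so *bexH* is transcribed.
So BexH is produced and active.
No repressor is bound and ElnN and BexH are active, so *cilW* is transcribed.
So CilW is produced and active.
Ornithine is present, so VelY is inactive.
Norleucine is absent, so MorN is active.
With repressor MorN bound, *jalY* is not transcribed.
So JalY is not produced.
No repressor is bound and CilW is active, so *velA* is transcribed.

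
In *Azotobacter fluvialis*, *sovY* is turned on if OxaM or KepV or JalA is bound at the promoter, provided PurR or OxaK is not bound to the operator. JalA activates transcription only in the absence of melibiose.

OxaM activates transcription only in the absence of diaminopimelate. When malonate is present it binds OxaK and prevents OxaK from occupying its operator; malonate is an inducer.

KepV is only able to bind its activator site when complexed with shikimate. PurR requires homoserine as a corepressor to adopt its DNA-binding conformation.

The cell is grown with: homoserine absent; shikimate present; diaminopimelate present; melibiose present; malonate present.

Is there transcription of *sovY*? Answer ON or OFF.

Diaminopimelate is present, so OxaM is inactive.
Shikimate is present, so KepV is active.
Homoserine is absent, so PurR is inactive.
Melibiose is present, so JalA is inactive.
Malonate is present, so OxaK is inactive.
Activator KepV is present, so *sovY* is transcribed.

ON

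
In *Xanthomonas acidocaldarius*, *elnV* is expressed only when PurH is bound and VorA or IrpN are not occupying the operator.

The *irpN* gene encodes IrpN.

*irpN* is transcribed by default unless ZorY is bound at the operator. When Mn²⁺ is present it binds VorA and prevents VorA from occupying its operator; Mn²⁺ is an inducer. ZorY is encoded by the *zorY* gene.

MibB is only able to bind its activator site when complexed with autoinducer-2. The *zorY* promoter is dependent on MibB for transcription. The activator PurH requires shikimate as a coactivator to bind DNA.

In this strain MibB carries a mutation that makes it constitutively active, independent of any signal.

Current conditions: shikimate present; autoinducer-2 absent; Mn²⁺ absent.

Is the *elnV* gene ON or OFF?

Mn²⁺ is absent, so VorA is active.
MibB is constitutively active in this strain.
No repressor is bound and MibB is active, so *zorY* is transcribed.
So ZorY is produced and active.
With repressor ZorY bound, *irpN* is not transcribed.
So IrpN is not produced.
Shikimate is present, so PurH is active.
With repressor VorA bound, *elnV* is not transcribed.

OFF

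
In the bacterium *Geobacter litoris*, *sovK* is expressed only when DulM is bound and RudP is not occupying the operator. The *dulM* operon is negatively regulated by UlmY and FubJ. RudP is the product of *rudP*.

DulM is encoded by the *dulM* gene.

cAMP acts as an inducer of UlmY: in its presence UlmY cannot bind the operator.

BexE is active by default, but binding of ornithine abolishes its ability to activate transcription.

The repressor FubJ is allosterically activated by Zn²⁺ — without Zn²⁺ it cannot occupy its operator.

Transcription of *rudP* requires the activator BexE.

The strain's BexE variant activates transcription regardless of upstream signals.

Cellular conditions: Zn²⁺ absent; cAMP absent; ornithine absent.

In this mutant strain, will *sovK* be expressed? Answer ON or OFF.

BexE is constitutively active in this strain.
No repressor is bound and BexE is active, so *rudP* is transcribed.
So RudP is produced and active.
cAMP is absent, so UlmY is active.
Zn²⁺ is absent, so FubJ is inactive.
With repressor UlmY bound, *dulM* is not transcribed.
So DulM is not produced.
With repressor RudP bound, *sovK* is not transcribed.

OFF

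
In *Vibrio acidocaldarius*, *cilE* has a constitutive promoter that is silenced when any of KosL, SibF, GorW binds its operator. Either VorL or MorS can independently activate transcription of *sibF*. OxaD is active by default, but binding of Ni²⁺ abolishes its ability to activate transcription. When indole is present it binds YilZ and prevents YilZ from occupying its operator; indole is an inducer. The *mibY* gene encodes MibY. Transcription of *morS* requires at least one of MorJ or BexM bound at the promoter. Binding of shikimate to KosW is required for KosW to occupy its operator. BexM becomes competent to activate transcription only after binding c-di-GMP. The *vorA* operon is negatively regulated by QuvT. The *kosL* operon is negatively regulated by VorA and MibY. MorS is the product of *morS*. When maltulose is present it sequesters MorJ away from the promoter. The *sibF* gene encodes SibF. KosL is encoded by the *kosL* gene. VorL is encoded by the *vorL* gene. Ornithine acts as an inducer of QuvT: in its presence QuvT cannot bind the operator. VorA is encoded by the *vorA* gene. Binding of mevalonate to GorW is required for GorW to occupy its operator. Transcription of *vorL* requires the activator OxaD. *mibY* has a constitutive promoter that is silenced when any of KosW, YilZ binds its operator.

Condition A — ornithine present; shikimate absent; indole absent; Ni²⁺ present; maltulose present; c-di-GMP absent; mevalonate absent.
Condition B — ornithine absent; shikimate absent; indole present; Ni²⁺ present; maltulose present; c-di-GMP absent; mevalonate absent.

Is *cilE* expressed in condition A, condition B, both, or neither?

both

Condition A:
Ornithine is present, so QuvT is inactive.
With no repressor bound, *vorA* is transcribed.
So VorA is produced and active.
Shikimate is absent, so KosW is inactive.
Indole is absent, so YilZ is active.
With repressor YilZ bound, *mibY* is not transcribed.
So MibY is not produced.
With repressor VorA bound, *kosL* is not transcribed.
So KosL is not produced.
Ni²⁺ is present, so OxaD is inactive.
Required activator OxaD is absent, so *vorL* is not transcribed.
So VorL is not produced.
Maltulose is present, so MorJ is inactive.
c-di-GMP is absent, so BexM is inactive.
No activator is available at the *morS* promoter, so *morS* is not transcribed.
So MorS is not produced.
No activator is available at the *sibF* promoter, so *sibF* is not transcribed.
So SibF is not produced.
Mevalonate is absent, so GorW is inactive.
With no repressor bound, *cilE* is transcribed.
→ *cilE* is ON in A.
Condition B:
Ornithine is absent, so QuvT is active.
With repressor QuvT bound, *vorA* is not transcribed.
So VorA is not produced.
Shikimate is absent, so KosW is inactive.
Indole is present, so YilZ is inactive.
With no repressor bound, *mibY* is transcribed.
So MibY is produced and active.
With repressor MibY bound, *kosL* is not transcribed.
So KosL is not produced.
Ni²⁺ is present, so OxaD is inactive.
Required activator OxaD is absent, so *vorL* is not transcribed.
So VorL is not produced.
Maltulose is present, so MorJ is inactive.
c-di-GMP is absent, so BexM is inactive.
No activator is available at the *morS* promoter, so *morS* is not transcribed.
So MorS is not produced.
No activator is available at the *sibF* promoter, so *sibF* is not transcribed.
So SibF is not produced.
Mevalonate is absent, so GorW is inactive.
With no repressor bound, *cilE* is transcribed.
→ *cilE* is ON in B.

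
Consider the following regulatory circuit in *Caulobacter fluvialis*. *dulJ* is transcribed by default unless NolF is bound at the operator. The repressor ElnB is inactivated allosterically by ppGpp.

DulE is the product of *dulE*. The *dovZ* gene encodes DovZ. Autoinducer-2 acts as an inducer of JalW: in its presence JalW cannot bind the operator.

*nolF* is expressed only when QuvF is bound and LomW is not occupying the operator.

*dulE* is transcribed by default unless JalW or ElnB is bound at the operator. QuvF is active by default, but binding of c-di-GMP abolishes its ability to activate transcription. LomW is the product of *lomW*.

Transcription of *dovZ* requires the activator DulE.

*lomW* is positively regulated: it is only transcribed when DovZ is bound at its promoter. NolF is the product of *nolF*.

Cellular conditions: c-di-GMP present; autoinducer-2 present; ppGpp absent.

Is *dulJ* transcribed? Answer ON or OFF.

ON

Autoinducer-2 is present, so JalW is inactive.
ppGpp is absent, so ElnB is active.
With repressor ElnB bound, *dulE* is not transcribed.
So DulE is not produced.
Required activator DulE is absent, so *dovZ* is not transcribed.
So DovZ is not produced.
Required activator DovZ is absent, so *lomW* is not transcribed.
So LomW is not produced.
c-di-GMP is present, so QuvF is inactive.
Required activator QuvF is absent, so *nolF* is not transcribed.
So NolF is not produced.
With no repressor bound, *dulJ* is transcribed.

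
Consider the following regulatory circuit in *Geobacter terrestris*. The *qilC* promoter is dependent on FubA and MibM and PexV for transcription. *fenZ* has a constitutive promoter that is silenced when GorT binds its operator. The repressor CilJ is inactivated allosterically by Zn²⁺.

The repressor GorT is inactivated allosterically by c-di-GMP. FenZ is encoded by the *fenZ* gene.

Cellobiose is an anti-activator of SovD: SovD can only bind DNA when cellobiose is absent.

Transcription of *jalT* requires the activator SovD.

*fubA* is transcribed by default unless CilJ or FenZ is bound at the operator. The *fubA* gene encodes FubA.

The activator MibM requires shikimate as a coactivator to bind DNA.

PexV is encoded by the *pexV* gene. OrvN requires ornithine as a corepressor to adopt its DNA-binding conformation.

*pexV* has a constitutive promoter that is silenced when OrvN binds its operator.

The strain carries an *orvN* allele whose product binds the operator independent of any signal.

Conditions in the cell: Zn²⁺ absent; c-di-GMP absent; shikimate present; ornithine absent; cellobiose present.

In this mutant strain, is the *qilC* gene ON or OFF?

Zn²⁺ is absent, so CilJ is active.
c-di-GMP is absent, so GorT is active.
With repressor GorT bound, *fenZ* is not transcribed.
So FenZ is not produced.
With repressor CilJ bound, *fubA* is not transcribed.
So FubA is not produced.
Shikimate is present, so MibM is active.
OrvN is constitutively active in this strain.
With repressor OrvN bound, *pexV* is not transcribed.
So PexV is not produced.
Required activator FubA is absent, so *qilC* is not transcribed.

OFF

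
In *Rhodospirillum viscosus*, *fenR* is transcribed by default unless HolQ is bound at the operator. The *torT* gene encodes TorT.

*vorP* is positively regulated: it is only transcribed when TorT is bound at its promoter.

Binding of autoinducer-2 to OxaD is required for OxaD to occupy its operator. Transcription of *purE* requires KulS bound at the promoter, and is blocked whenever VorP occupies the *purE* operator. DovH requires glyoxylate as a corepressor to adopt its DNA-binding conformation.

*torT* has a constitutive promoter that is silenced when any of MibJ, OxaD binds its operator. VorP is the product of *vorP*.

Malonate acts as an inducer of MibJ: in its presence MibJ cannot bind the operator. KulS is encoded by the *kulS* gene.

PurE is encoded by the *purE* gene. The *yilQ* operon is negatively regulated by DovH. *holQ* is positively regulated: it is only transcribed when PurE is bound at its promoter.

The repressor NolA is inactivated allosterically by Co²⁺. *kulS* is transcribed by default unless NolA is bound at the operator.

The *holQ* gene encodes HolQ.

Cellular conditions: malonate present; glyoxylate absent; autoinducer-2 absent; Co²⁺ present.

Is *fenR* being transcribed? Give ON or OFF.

Malonate is present, so MibJ is inactive.
Autoinducer-2 is absent, so OxaD is inactive.
With no repressor bound, *torT* is transcribed.
So TorT is produced and active.
No repressor is bound and TorT is active, so *vorP* is transcribed.
So VorP is produced and active.
Co²⁺ is present, so NolA is inactive.
With no repressor bound, *kulS* is transcribed.
So KulS is produced and active.
With repressor VorP bound, *purE* is not transcribed.
So PurE is not produced.
Required activator PurE is absent, so *holQ* is not transcribed.
So HolQ is not produced.
With no repressor bound, *fenR* is transcribed.

ON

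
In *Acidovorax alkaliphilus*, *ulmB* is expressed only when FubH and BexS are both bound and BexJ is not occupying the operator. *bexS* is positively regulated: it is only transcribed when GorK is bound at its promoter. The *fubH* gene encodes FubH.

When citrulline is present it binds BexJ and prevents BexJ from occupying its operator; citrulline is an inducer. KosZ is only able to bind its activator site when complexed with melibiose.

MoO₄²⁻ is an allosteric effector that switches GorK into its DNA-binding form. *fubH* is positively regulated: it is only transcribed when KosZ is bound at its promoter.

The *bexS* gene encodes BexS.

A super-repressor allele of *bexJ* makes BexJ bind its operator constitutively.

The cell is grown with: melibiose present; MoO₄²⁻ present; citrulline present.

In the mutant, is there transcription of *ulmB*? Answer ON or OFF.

BexJ is constitutively active in this strain.
Melibiose is present, so KosZ is active.
No repressor is bound and KosZ is active, so *fubH* is transcribed.
So FubH is produced and active.
MoO₄²⁻ is present, so GorK is active.
No repressor is bound and GorK is active, so *bexS* is transcribed.
So BexS is produced and active.
With repressor BexJ bound, *ulmB* is not transcribed.

OFF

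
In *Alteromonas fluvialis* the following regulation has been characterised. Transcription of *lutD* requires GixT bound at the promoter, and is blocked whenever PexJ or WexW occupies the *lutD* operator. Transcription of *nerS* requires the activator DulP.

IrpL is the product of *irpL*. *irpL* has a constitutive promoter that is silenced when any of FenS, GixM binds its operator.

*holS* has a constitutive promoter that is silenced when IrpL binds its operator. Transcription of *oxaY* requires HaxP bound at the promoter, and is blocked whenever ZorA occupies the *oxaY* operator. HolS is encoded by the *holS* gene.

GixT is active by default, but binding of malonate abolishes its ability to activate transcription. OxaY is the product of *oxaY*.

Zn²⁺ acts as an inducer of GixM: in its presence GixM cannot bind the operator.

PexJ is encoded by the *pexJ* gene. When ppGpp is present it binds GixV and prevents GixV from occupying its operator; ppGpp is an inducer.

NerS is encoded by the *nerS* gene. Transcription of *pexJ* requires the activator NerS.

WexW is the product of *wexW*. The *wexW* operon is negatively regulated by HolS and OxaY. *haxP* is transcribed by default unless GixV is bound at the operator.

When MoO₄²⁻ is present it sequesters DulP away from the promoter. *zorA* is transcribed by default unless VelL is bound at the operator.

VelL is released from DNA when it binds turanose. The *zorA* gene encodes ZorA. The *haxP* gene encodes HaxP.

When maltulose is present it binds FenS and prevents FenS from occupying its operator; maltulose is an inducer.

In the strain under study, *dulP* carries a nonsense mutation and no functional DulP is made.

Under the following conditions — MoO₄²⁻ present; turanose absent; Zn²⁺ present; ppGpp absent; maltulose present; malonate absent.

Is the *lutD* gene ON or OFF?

OFF

DulP is non-functional in this strain, so it has no effect.
Required activator DulP is absent, so *nerS* is not transcribed.
So NerS is not produced.
Required activator NerS is absent, so *pexJ* is not transcribed.
So PexJ is not produced.
Malonate is absent, so GixT is active.
Maltulose is present, so FenS is inactive.
Zn²⁺ is present, so GixM is inactive.
With no repressor bound, *irpL* is transcribed.
So IrpL is produced and active.
With repressor IrpL bound, *holS* is not transcribed.
So HolS is not produced.
Turanose is absent, so VelL is active.
With repressor VelL bound, *zorA* is not transcribed.
So ZorA is not produced.
ppGpp is absent, so GixV is active.
With repressor GixV bound, *haxP* is not transcribed.
So HaxP is not produced.
Required activator HaxP is absent, so *oxaY* is not transcribed.
So OxaY is not produced.
With no repressor bound, *wexW* is transcribed.
So WexW is produced and active.
With repressor WexW bound, *lutD* is not transcribed.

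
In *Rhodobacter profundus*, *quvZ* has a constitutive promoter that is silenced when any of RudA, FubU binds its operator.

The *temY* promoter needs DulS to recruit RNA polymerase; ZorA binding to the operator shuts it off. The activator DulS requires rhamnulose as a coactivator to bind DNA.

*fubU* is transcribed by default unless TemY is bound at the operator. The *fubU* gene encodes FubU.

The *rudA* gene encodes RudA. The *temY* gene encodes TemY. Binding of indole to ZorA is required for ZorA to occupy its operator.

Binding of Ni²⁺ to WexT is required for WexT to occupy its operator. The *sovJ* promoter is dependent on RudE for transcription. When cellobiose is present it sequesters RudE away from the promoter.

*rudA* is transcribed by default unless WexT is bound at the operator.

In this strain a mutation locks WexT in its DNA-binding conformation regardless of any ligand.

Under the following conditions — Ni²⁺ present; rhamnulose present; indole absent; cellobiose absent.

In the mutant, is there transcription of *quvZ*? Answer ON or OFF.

WexT is constitutively active in this strain.
With repressor WexT bound, *rudA* is not transcribed.
So RudA is not produced.
Rhamnulose is present, so DulS is active.
Indole is absent, so ZorA is inactive.
No repressor is bound and DulS is active, so *temY* is transcribed.
So TemY is produced and active.
With repressor TemY bound, *fubU* is not transcribed.
So FubU is not produced.
With no repressor bound, *quvZ* is transcribed.

ON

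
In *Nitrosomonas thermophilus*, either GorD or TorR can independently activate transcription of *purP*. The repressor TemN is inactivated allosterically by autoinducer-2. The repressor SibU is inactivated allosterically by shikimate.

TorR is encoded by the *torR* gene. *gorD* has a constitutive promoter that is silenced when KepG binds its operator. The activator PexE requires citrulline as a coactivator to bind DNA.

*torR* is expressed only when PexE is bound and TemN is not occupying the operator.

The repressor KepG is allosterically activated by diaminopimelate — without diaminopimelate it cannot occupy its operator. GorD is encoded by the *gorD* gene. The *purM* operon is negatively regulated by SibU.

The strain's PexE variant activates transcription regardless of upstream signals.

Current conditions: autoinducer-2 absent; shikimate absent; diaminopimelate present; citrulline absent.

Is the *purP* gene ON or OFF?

OFF

Diaminopimelate is present, so KepG is active.
With repressor KepG bound, *gorD* is not transcribed.
So GorD is not produced.
PexE is constitutively active in this strain.
Autoinducer-2 is absent, so TemN is active.
With repressor TemN bound, *torR* is not transcribed.
So TorR is not produced.
No activator is available at the *purP* promoter, so *purP* is not transcribed.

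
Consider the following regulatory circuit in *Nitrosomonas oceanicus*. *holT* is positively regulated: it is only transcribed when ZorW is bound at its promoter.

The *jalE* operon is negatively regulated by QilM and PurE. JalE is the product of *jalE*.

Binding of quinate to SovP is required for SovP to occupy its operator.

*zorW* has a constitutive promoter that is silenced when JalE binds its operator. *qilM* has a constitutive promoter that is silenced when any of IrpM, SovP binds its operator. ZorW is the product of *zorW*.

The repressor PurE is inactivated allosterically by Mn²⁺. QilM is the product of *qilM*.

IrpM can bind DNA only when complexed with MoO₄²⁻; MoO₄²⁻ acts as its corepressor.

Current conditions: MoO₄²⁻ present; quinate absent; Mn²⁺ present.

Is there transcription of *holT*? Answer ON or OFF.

OFF

MoO₄²⁻ is present, so IrpM is active.
Quinate is absent, so SovP is inactive.
With repressor IrpM bound, *qilM* is not transcribed.
So QilM is not produced.
Mn²⁺ is present, so PurE is inactive.
With no repressor bound, *jalE* is transcribed.
So JalE is produced and active.
With repressor JalE bound, *zorW* is not transcribed.
So ZorW is not produced.
Required activator ZorW is absent, so *holT* is not transcribed.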